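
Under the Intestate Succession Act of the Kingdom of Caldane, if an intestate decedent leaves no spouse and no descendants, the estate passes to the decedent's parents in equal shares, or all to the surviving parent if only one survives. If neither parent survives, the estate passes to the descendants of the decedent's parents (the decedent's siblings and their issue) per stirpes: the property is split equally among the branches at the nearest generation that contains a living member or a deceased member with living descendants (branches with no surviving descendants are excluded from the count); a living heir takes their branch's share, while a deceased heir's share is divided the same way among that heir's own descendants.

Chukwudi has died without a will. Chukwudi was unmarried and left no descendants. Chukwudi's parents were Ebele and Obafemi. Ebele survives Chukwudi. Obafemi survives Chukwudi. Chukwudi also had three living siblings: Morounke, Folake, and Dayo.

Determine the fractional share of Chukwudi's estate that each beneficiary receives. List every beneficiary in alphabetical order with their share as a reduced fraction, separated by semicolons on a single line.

Both parents survive, so Ebele and Obafemi each take 1/2. The siblings take nothing because a surviving parent has priority.

Ebele 1/2; Obafemi 1/2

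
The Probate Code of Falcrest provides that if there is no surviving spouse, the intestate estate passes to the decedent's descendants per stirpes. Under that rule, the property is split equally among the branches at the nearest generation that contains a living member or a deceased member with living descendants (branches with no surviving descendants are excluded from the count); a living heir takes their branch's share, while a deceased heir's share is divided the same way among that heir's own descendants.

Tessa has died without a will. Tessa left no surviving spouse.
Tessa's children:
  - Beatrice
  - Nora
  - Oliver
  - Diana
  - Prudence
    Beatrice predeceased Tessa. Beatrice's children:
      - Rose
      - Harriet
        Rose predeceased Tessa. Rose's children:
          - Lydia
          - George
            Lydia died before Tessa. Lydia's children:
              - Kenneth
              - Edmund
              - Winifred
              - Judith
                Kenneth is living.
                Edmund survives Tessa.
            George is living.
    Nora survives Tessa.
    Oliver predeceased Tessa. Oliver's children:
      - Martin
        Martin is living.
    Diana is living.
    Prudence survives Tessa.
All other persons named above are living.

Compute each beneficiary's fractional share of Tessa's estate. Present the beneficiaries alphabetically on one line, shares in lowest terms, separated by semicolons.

Diana 1/5; Edmund 1/80; George 1/20; Harriet 1/10; Judith 1/80; Kenneth 1/80; Martin 1/5; Nora 1/5; Prudence 1/5; Winifred 1/80

There is no surviving spouse, so the entire estate passes to Tessa's descendants per stirpes.
The estate is divided into 5 equal shares of 1/5 among Beatrice, Nora, Oliver, Diana, Prudence.
Beatrice predeceased; the 1/5 allotted to Beatrice's branch passes to Beatrice's issue by representation.
The 1/5 is divided into 2 equal shares of 1/10 among Rose, Harriet.
Rose predeceased; the 1/10 allotted to Rose's branch passes to Rose's issue by representation.
The 1/10 is divided into 2 equal shares of 1/20 among Lydia, George.
Lydia predeceased; the 1/20 allotted to Lydia's branch passes to Lydia's issue by representation.
The 1/20 is divided into 4 equal shares of 1/80 among Kenneth, Edmund, Winifred, Judith.
Kenneth is living and takes 1/80.
Edmund is living and takes 1/80.
Winifred is living and takes 1/80.
Judith is living and takes 1/80.
George is living and takes 1/20.
Harriet is living and takes 1/10.
Nora is living and takes 1/5.
Oliver predeceased; the 1/5 allotted to Oliver's branch passes to Oliver's issue by representation.
Martin is the sole taker at this level and receives the full 1/5.
Diana is living and takes 1/5.
Prudence is living and takes 1/5.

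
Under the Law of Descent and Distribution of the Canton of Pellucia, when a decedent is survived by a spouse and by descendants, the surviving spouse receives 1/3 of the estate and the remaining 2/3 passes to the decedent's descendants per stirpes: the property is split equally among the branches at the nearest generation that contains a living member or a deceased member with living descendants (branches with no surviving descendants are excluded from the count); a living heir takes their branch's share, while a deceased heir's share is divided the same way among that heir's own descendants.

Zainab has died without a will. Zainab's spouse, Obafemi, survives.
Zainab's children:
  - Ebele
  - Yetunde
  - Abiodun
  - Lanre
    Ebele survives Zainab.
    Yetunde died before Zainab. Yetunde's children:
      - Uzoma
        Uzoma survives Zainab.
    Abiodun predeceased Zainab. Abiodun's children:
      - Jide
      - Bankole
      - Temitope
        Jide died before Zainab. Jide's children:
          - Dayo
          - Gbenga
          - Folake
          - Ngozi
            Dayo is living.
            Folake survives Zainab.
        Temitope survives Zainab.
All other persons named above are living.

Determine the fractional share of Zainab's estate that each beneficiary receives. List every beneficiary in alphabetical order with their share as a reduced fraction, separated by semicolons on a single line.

Bankole 1/18; Dayo 1/72; Ebele 1/6; Folake 1/72; Gbenga 1/72; Lanre 1/6; Ngozi 1/72; Obafemi 1/3; Temitope 1/18; Uzoma 1/6

Obafemi, as surviving spouse, takes 1/3.
The remaining 2/3 passes to Zainab's descendants per stirpes.
The 2/3 is divided into 4 equal shares of 1/6 among Ebele, Yetunde, Abiodun, Lanre.
Ebele is living and takes 1/6.
Yetunde predeceased; the 1/6 allotted to Yetunde's branch passes to Yetunde's issue by representation.
Uzoma is the sole taker at this level and receives the full 1/6.
Abiodun predeceased; the 1/6 allotted to Abiodun's branch passes to Abiodun's issue by representation.
The 1/6 is divided into 3 equal shares of 1/18 among Jide, Bankole, Temitope.
Jide predeceased; the 1/18 allotted to Jide's branch passes to Jide's issue by representation.
The 1/18 is divided into 4 equal shares of 1/72 among Dayo, Gbenga, Folake, Ngozi.
Dayo is living and takes 1/72.
Gbenga is living and takes 1/72.
Folake is living and takes 1/72.
Ngozi is living and takes 1/72.
Bankole is living and takes 1/18.
Temitope is living and takes 1/18.
Lanre is living and takes 1/6.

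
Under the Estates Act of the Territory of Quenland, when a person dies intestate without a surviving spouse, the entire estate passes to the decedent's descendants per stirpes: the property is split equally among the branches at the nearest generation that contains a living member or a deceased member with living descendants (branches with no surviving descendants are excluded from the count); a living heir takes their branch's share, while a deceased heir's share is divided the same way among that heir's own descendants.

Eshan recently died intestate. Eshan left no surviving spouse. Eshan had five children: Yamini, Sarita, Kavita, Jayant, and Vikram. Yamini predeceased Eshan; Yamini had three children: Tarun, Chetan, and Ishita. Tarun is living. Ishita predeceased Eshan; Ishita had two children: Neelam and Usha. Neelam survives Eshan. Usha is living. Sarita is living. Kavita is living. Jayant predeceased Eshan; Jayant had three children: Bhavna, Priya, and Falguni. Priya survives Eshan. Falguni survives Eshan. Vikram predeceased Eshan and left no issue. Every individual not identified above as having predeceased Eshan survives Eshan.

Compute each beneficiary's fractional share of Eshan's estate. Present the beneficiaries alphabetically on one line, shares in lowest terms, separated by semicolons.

There is no surviving spouse, so the entire estate passes to Eshan's descendants per stirpes.
Vikram left no surviving issue, so that branch lapses and is disregarded.
The estate is divided into 4 equal shares of 1/4 among Yamini, Sarita, Kavita, Jayant.
Yamini predeceased; the 1/4 allotted to Yamini's branch passes to Yamini's issue by representation.
The 1/4 is divided into 3 equal shares of 1/12 among Tarun, Chetan, Ishita.
Tarun is living and takes 1/12.
Chetan is living and takes 1/12.
Ishita predeceased; the 1/12 allotted to Ishita's branch passes to Ishita's issue by representation.
The 1/12 is divided into 2 equal shares of 1/24 among Neelam, Usha.
Neelam is living and takes 1/24.
Usha is living and takes 1/24.
Sarita is living and takes 1/4.
Kavita is living and takes 1/4.
Jayant predeceased; the 1/4 allotted to Jayant's branch passes to Jayant's issue by representation.
The 1/4 is divided into 3 equal shares of 1/12 among Bhavna, Priya, Falguni.
Bhavna is living and takes 1/12.
Priya is living and takes 1/12.
Falguni is living and takes 1/12.

Bhavna 1/12; Chetan 1/12; Falguni 1/12; Kavita 1/4; Neelam 1/24; Priya 1/12; Sarita 1/4; Tarun 1/12; Usha 1/24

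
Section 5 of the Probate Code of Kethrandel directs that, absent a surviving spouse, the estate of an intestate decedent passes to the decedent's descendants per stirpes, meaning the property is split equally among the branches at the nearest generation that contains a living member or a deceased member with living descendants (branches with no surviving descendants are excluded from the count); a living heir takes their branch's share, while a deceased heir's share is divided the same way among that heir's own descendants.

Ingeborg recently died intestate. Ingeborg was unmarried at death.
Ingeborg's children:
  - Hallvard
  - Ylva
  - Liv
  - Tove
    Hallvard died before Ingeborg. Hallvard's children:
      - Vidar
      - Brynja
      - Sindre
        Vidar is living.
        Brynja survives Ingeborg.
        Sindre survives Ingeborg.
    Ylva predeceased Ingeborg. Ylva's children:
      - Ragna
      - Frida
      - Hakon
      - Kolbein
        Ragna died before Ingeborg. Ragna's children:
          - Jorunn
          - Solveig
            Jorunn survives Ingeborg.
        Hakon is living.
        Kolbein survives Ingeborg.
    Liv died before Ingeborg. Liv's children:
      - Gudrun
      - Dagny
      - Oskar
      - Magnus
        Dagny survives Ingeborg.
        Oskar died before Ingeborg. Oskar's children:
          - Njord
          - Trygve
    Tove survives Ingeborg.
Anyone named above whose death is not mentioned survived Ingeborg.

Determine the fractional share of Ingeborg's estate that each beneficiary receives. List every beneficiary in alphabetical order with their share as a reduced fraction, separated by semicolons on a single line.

There is no surviving spouse, so the entire estate passes to Ingeborg's descendants per stirpes.
The estate is divided into 4 equal shares of 1/4 among Hallvard, Ylva, Liv, Tove.
Hallvard predeceased; the 1/4 allotted to Hallvard's branch passes to Hallvard's issue by representation.
The 1/4 is divided into 3 equal shares of 1/12 among Vidar, Brynja, Sindre.
Vidar is living and takes 1/12.
Brynja is living and takes 1/12.
Sindre is living and takes 1/12.
Ylva predeceased; the 1/4 allotted to Ylva's branch passes to Ylva's issue by representation.
The 1/4 is divided into 4 equal shares of 1/16 among Ragna, Frida, Hakon, Kolbein.
Ragna predeceased; the 1/16 allotted to Ragna's branch passes to Ragna's issue by representation.
The 1/16 is divided into 2 equal shares of 1/32 among Jorunn, Solveig.
Jorunn is living and takes 1/32.
Solveig is living and takes 1/32.
Frida is living and takes 1/16.
Hakon is living and takes 1/16.
Kolbein is living and takes 1/16.
Liv predeceased; the 1/4 allotted to Liv's branch passes to Liv's issue by representation.
The 1/4 is divided into 4 equal shares of 1/16 among Gudrun, Dagny, Oskar, Magnus.
Gudrun is living and takes 1/16.
Dagny is living and takes 1/16.
Oskar predeceased; the 1/16 allotted to Oskar's branch passes to Oskar's issue by representation.
The 1/16 is divided into 2 equal shares of 1/32 among Njord, Trygve.
Njord is living and takes 1/32.
Trygve is living and takes 1/32.
Magnus is living and takes 1/16.
Tove is living and takes 1/4.

Brynja 1/12; Dagny 1/16; Frida 1/16; Gudrun 1/16; Hakon 1/16; Jorunn 1/32; Kolbein 1/16; Magnus 1/16; Njord 1/32; Sindre 1/12; Solveig 1/32; Tove 1/4; Trygve 1/32; Vidar 1/12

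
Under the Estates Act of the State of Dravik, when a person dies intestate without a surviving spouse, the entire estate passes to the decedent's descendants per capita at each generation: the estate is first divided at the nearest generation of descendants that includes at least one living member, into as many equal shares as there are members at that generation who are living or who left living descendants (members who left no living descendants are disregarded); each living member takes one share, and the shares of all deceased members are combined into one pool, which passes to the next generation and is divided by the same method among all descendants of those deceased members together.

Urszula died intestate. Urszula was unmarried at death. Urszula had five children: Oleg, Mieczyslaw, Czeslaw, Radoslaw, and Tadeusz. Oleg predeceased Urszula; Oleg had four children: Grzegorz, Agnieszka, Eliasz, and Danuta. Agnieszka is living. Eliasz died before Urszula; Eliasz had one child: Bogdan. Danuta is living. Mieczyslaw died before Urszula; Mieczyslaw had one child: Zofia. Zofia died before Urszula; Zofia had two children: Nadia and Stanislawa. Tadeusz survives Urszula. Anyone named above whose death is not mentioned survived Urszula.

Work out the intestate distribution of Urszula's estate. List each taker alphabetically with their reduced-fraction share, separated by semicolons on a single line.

Agnieszka 2/25; Bogdan 4/75; Czeslaw 1/5; Danuta 2/25; Grzegorz 2/25; Nadia 4/75; Radoslaw 1/5; Stanislawa 4/75; Tadeusz 1/5

There is no surviving spouse, so the entire estate passes to Urszula's descendants per capita at each generation.
At generation 1 (Oleg, Mieczyslaw, Czeslaw, Radoslaw, Tadeusz) there are 5 shares of (1)/5 = 1/5 each.
Living: Czeslaw, Radoslaw, and Tadeusz — each takes 1/5.
Deceased: Oleg and Mieczyslaw. Their combined 2/5 is pooled and carried to generation 2.
At generation 2 (Grzegorz, Agnieszka, Eliasz, Danuta, Zofia) there are 5 shares of (2/5)/5 = 2/25 each.
Living: Grzegorz, Agnieszka, and Danuta — each takes 2/25.
Deceased: Eliasz and Zofia. Their combined 4/25 is pooled and carried to generation 3.
At generation 3 (Bogdan, Nadia, Stanislawa) there are 3 shares of (4/25)/3 = 4/75 each.
Living: Bogdan, Nadia, and Stanislawa — each takes 4/75.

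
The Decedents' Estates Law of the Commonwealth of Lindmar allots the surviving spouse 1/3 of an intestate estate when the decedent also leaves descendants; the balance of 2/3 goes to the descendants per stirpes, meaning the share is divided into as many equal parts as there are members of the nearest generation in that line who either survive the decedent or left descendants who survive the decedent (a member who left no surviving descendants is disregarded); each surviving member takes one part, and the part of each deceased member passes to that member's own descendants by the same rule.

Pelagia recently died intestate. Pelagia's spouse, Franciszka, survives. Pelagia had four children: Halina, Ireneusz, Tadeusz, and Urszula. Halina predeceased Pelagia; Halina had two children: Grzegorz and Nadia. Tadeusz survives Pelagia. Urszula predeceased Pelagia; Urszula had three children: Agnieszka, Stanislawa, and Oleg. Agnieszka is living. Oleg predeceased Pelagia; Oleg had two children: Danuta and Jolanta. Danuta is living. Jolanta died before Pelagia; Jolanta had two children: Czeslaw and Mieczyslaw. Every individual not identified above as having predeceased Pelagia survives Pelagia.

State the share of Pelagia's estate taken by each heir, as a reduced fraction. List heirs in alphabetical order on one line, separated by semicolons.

Franciszka, as surviving spouse, takes 1/3.
The remaining 2/3 passes to Pelagia's descendants per stirpes.
The 2/3 is divided into 4 equal shares of 1/6 among Halina, Ireneusz, Tadeusz, Urszula.
Halina predeceased; the 1/6 allotted to Halina's branch passes to Halina's issue by representation.
The 1/6 is divided into 2 equal shares of 1/12 among Grzegorz, Nadia.
Grzegorz is living and takes 1/12.
Nadia is living and takes 1/12.
Ireneusz is living and takes 1/6.
Tadeusz is living and takes 1/6.
Urszula predeceased; the 1/6 allotted to Urszula's branch passes to Urszula's issue by representation.
The 1/6 is divided into 3 equal shares of 1/18 among Agnieszka, Stanislawa, Oleg.
Agnieszka is living and takes 1/18.
Stanislawa is living and takes 1/18.
Oleg predeceased; the 1/18 allotted to Oleg's branch passes to Oleg's issue by representation.
The 1/18 is divided into 2 equal shares of 1/36 among Danuta, Jolanta.
Danuta is living and takes 1/36.
Jolanta predeceased; the 1/36 allotted to Jolanta's branch passes to Jolanta's issue by representation.
The 1/36 is divided into 2 equal shares of 1/72 among Czeslaw, Mieczyslaw.
Czeslaw is living and takes 1/72.
Mieczyslaw is living and takes 1/72.

Agnieszka 1/18; Czeslaw 1/72; Danuta 1/36; Franciszka 1/3; Grzegorz 1/12; Ireneusz 1/6; Mieczyslaw 1/72; Nadia 1/12; Stanislawa 1/18; Tadeusz 1/6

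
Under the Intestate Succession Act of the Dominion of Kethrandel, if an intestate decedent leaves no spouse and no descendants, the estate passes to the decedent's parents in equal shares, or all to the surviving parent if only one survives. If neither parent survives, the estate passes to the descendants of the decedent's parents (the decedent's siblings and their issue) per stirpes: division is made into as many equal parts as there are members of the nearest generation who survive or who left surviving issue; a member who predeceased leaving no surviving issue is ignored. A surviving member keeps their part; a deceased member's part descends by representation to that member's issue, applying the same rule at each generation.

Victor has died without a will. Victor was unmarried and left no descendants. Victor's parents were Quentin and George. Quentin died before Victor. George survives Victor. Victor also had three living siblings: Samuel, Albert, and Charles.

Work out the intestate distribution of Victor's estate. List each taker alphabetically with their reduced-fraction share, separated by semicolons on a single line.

Only one parent, George, survives, so George takes the entire estate. The siblings take nothing because a surviving parent has priority.

George 1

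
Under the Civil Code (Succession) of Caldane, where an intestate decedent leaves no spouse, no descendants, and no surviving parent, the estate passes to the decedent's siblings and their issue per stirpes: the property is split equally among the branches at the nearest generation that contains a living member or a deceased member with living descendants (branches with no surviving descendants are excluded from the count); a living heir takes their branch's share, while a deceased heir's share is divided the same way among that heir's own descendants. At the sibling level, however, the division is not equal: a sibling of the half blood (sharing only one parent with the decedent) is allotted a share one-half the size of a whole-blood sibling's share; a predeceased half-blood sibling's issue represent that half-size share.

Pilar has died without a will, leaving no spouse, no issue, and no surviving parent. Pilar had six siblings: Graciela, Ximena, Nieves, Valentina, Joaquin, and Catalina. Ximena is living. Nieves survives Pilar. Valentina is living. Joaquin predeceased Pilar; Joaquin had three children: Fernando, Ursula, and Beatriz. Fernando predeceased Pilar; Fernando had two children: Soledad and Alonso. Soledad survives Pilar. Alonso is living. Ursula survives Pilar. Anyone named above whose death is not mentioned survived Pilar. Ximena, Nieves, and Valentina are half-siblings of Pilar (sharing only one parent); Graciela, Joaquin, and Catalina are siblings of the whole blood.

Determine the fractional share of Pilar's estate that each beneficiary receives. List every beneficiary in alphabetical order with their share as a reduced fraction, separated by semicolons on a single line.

Alonso 1/27; Beatriz 2/27; Catalina 2/9; Graciela 2/9; Nieves 1/9; Soledad 1/27; Ursula 2/27; Valentina 1/9; Ximena 1/9

No spouse, descendants, or parent survives, so the estate passes to Pilar's siblings per stirpes.
Half-blood siblings count for one-half the weight of whole-blood siblings at the initial division.
Dividing 1 in proportion to weights (total weight 9/2): Graciela (weight 1) → 2/9; Ximena (weight 1/2) → 1/9; Nieves (weight 1/2) → 1/9; Valentina (weight 1/2) → 1/9; Joaquin (weight 1) → 2/9; Catalina (weight 1) → 2/9.
Graciela is living and takes 2/9.
Ximena is living and takes 1/9.
Nieves is living and takes 1/9.
Valentina is living and takes 1/9.
Joaquin predeceased; the 2/9 allotted to Joaquin's branch passes to Joaquin's issue by representation.
The 2/9 is divided into 3 equal shares of 2/27 among Fernando, Ursula, Beatriz.
Fernando predeceased; the 2/27 allotted to Fernando's branch passes to Fernando's issue by representation.
The 2/27 is divided into 2 equal shares of 1/27 among Soledad, Alonso.
Soledad is living and takes 1/27.
Alonso is living and takes 1/27.
Ursula is living and takes 2/27.
Beatriz is living and takes 2/27.
Catalina is living and takes 2/9.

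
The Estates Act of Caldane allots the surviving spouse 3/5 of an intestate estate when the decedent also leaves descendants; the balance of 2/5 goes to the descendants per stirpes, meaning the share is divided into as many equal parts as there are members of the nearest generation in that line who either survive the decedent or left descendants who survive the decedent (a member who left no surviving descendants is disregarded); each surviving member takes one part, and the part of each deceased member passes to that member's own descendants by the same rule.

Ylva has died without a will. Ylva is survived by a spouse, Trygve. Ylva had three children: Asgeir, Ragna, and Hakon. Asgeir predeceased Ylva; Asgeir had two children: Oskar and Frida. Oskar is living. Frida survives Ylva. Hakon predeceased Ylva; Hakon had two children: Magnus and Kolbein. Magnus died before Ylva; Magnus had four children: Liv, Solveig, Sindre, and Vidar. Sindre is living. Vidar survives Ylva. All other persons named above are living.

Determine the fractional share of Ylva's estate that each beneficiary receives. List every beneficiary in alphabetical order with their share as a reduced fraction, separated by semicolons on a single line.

Frida 1/15; Kolbein 1/15; Liv 1/60; Oskar 1/15; Ragna 2/15; Sindre 1/60; Solveig 1/60; Trygve 3/5; Vidar 1/60

Trygve, as surviving spouse, takes 3/5.
The remaining 2/5 passes to Ylva's descendants per stirpes.
The 2/5 is divided into 3 equal shares of 2/15 among Asgeir, Ragna, Hakon.
Asgeir predeceased; the 2/15 allotted to Asgeir's branch passes to Asgeir's issue by representation.
The 2/15 is divided into 2 equal shares of 1/15 among Oskar, Frida.
Oskar is living and takes 1/15.
Frida is living and takes 1/15.
Ragna is living and takes 2/15.
Hakon predeceased; the 2/15 allotted to Hakon's branch passes to Hakon's issue by representation.
The 2/15 is divided into 2 equal shares of 1/15 among Magnus, Kolbein.
Magnus predeceased; the 1/15 allotted to Magnus's branch passes to Magnus's issue by representation.
The 1/15 is divided into 4 equal shares of 1/60 among Liv, Solveig, Sindre, Vidar.
Liv is living and takes 1/60.
Solveig is living and takes 1/60.
Sindre is living and takes 1/60.
Vidar is living and takes 1/60.
Kolbein is living and takes 1/15.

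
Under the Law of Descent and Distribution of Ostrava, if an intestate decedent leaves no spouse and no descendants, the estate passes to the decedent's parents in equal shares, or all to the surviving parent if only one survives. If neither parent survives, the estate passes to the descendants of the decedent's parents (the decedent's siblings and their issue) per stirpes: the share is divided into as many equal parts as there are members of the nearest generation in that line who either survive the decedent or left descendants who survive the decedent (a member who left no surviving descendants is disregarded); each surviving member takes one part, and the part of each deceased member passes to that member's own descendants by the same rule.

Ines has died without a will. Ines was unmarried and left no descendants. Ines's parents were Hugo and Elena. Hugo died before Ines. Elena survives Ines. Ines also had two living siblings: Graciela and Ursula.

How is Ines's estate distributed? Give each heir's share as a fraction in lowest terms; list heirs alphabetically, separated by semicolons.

Only one parent, Elena, survives, so Elena takes the entire estate. The siblings take nothing because a surviving parent has priority.

Elena 1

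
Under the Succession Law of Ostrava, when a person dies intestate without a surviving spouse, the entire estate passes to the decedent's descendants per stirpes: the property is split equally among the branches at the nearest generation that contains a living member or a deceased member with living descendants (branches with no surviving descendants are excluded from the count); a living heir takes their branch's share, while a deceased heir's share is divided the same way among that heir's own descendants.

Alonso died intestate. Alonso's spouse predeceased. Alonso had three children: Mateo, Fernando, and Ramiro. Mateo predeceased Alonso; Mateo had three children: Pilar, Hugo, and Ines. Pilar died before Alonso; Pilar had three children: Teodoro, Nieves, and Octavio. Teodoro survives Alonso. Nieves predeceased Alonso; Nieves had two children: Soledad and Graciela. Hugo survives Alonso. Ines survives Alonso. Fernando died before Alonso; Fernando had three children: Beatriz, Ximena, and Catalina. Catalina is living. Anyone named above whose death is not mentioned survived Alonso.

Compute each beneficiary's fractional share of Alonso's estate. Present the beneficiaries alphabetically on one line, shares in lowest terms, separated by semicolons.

Beatriz 1/9; Catalina 1/9; Graciela 1/54; Hugo 1/9; Ines 1/9; Octavio 1/27; Ramiro 1/3; Soledad 1/54; Teodoro 1/27; Ximena 1/9

There is no surviving spouse, so the entire estate passes to Alonso's descendants per stirpes.
The estate is divided into 3 equal shares of 1/3 among Mateo, Fernando, Ramiro.
Mateo predeceased; the 1/3 allotted to Mateo's branch passes to Mateo's issue by representation.
The 1/3 is divided into 3 equal shares of 1/9 among Pilar, Hugo, Ines.
Pilar predeceased; the 1/9 allotted to Pilar's branch passes to Pilar's issue by representation.
The 1/9 is divided into 3 equal shares of 1/27 among Teodoro, Nieves, Octavio.
Teodoro is living and takes 1/27.
Nieves predeceased; the 1/27 allotted to Nieves's branch passes to Nieves's issue by representation.
The 1/27 is divided into 2 equal shares of 1/54 among Soledad, Graciela.
Soledad is living and takes 1/54.
Graciela is living and takes 1/54.
Octavio is living and takes 1/27.
Hugo is living and takes 1/9.
Ines is living and takes 1/9.
Fernando predeceased; the 1/3 allotted to Fernando's branch passes to Fernando's issue by representation.
The 1/3 is divided into 3 equal shares of 1/9 among Beatriz, Ximena, Catalina.
Beatriz is living and takes 1/9.
Ximena is living and takes 1/9.
Catalina is living and takes 1/9.
Ramiro is living and takes 1/3.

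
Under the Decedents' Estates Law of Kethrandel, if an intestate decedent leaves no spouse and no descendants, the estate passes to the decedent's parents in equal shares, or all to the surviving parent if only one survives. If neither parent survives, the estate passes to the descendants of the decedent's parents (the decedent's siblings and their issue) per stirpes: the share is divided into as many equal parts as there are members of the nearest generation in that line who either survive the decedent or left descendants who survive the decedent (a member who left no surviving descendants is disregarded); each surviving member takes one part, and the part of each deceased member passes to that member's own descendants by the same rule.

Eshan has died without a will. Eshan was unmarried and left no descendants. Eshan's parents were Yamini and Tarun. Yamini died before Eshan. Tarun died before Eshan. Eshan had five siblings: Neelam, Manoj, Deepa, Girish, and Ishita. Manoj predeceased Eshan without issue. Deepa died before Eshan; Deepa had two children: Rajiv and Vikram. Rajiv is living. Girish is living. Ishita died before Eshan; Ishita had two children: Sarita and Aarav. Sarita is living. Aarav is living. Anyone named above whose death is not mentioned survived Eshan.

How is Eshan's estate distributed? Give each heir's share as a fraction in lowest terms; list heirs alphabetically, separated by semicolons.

Neither parent survives and there are no descendants, so the estate passes to Eshan's siblings and their issue per stirpes.
Manoj left no surviving issue, so that branch lapses and is disregarded.
The estate is divided into 4 equal shares of 1/4 among Neelam, Deepa, Girish, Ishita.
Neelam is living and takes 1/4.
Deepa predeceased; the 1/4 allotted to Deepa's branch passes to Deepa's issue by representation.
The 1/4 is divided into 2 equal shares of 1/8 among Rajiv, Vikram.
Rajiv is living and takes 1/8.
Vikram is living and takes 1/8.
Girish is living and takes 1/4.
Ishita predeceased; the 1/4 allotted to Ishita's branch passes to Ishita's issue by representation.
The 1/4 is divided into 2 equal shares of 1/8 among Sarita, Aarav.
Sarita is living and takes 1/8.
Aarav is living and takes 1/8.

Aarav 1/8; Girish 1/4; Neelam 1/4; Rajiv 1/8; Sarita 1/8; Vikram 1/8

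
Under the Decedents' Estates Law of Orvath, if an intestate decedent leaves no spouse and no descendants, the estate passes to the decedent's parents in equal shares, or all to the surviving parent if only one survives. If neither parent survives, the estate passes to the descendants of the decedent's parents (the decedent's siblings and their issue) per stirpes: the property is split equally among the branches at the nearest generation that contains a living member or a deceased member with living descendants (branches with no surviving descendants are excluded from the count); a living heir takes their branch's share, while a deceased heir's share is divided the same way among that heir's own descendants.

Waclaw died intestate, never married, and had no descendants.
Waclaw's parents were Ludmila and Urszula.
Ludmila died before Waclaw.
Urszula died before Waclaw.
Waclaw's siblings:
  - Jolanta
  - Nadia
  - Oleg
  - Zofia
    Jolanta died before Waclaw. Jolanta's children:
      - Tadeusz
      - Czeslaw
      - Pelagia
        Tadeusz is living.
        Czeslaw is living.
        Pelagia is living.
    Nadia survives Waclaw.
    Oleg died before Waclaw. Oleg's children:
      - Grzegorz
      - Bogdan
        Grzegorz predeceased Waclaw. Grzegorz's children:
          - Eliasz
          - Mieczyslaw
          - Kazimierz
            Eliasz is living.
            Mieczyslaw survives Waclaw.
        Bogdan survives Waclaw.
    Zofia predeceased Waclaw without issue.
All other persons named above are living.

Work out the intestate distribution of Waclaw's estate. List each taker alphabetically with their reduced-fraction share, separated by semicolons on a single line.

Neither parent survives and there are no descendants, so the estate passes to Waclaw's siblings and their issue per stirpes.
Zofia left no surviving issue, so that branch lapses and is disregarded.
The estate is divided into 3 equal shares of 1/3 among Jolanta, Nadia, Oleg.
Jolanta predeceased; the 1/3 allotted to Jolanta's branch passes to Jolanta's issue by representation.
The 1/3 is divided into 3 equal shares of 1/9 among Tadeusz, Czeslaw, Pelagia.
Tadeusz is living and takes 1/9.
Czeslaw is living and takes 1/9.
Pelagia is living and takes 1/9.
Nadia is living and takes 1/3.
Oleg predeceased; the 1/3 allotted to Oleg's branch passes to Oleg's issue by representation.
The 1/3 is divided into 2 equal shares of 1/6 among Grzegorz, Bogdan.
Grzegorz predeceased; the 1/6 allotted to Grzegorz's branch passes to Grzegorz's issue by representation.
The 1/6 is divided into 3 equal shares of 1/18 among Eliasz, Mieczyslaw, Kazimierz.
Eliasz is living and takes 1/18.
Mieczyslaw is living and takes 1/18.
Kazimierz is living and takes 1/18.
Bogdan is living and takes 1/6.

Bogdan 1/6; Czeslaw 1/9; Eliasz 1/18; Kazimierz 1/18; Mieczyslaw 1/18; Nadia 1/3; Pelagia 1/9; Tadeusz 1/9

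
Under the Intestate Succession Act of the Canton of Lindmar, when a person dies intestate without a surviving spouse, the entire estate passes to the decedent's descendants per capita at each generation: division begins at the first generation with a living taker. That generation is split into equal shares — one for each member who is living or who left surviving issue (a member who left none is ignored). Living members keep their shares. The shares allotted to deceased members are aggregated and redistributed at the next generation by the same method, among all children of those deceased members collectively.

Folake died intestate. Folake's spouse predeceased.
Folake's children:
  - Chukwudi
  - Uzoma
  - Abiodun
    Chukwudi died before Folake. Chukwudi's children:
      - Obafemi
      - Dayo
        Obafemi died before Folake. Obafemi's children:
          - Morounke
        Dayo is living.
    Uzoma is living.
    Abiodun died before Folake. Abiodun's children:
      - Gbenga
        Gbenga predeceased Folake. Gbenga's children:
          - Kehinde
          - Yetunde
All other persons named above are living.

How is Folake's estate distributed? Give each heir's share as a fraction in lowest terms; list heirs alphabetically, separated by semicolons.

Dayo 2/9; Kehinde 4/27; Morounke 4/27; Uzoma 1/3; Yetunde 4/27

There is no surviving spouse, so the entire estate passes to Folake's descendants per capita at each generation.
At generation 1 (Chukwudi, Uzoma, Abiodun) there are 3 shares of (1)/3 = 1/3 each.
Living: Uzoma — each takes 1/3.
Deceased: Chukwudi and Abiodun. Their combined 2/3 is pooled and carried to generation 2.
At generation 2 (Obafemi, Dayo, Gbenga) there are 3 shares of (2/3)/3 = 2/9 each.
Living: Dayo — each takes 2/9.
Deceased: Obafemi and Gbenga. Their combined 4/9 is pooled and carried to generation 3.
At generation 3 (Morounke, Kehinde, Yetunde) there are 3 shares of (4/9)/3 = 4/27 each.
Living: Morounke, Kehinde, and Yetunde — each takes 4/27.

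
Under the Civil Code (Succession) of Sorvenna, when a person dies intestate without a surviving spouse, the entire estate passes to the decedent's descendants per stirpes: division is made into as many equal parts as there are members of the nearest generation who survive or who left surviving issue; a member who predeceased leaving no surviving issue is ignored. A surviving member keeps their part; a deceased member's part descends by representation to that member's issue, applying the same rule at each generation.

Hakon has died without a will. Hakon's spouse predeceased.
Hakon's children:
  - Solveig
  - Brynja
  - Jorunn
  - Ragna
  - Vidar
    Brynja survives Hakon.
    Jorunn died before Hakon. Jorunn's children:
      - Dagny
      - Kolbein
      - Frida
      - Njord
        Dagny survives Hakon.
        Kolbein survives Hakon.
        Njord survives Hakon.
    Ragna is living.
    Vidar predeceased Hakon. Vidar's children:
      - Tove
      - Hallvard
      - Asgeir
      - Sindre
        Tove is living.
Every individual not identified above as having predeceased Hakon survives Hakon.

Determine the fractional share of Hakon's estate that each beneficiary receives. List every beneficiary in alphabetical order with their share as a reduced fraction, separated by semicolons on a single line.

Asgeir 1/20; Brynja 1/5; Dagny 1/20; Frida 1/20; Hallvard 1/20; Kolbein 1/20; Njord 1/20; Ragna 1/5; Sindre 1/20; Solveig 1/5; Tove 1/20

There is no surviving spouse, so the entire estate passes to Hakon's descendants per stirpes.
The estate is divided into 5 equal shares of 1/5 among Solveig, Brynja, Jorunn, Ragna, Vidar.
Solveig is living and takes 1/5.
Brynja is living and takes 1/5.
Jorunn predeceased; the 1/5 allotted to Jorunn's branch passes to Jorunn's issue by representation.
The 1/5 is divided into 4 equal shares of 1/20 among Dagny, Kolbein, Frida, Njord.
Dagny is living and takes 1/20.
Kolbein is living and takes 1/20.
Frida is living and takes 1/20.
Njord is living and takes 1/20.
Ragna is living and takes 1/5.
Vidar predeceased; the 1/5 allotted to Vidar's branch passes to Vidar's issue by representation.
The 1/5 is divided into 4 equal shares of 1/20 among Tove, Hallvard, Asgeir, Sindre.
Tove is living and takes 1/20.
Hallvard is living and takes 1/20.
Asgeir is living and takes 1/20.
Sindre is living and takes 1/20.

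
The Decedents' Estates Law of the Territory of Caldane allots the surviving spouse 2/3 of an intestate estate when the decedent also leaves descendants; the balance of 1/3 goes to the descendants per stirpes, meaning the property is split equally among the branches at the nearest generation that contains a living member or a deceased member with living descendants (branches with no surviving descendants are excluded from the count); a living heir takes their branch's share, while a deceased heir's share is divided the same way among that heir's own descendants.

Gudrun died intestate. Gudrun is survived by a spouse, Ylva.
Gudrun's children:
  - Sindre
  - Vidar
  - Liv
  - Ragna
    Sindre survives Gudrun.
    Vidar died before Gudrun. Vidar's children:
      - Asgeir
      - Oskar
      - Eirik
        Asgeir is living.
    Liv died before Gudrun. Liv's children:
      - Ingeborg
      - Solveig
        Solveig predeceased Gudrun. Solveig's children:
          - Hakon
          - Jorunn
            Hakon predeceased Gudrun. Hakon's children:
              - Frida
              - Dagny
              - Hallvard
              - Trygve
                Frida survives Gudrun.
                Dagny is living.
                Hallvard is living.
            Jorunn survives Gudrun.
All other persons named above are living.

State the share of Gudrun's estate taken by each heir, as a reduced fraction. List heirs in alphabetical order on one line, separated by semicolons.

Asgeir 1/36; Dagny 1/192; Eirik 1/36; Frida 1/192; Hallvard 1/192; Ingeborg 1/24; Jorunn 1/48; Oskar 1/36; Ragna 1/12; Sindre 1/12; Trygve 1/192; Ylva 2/3

Ylva, as surviving spouse, takes 2/3.
The remaining 1/3 passes to Gudrun's descendants per stirpes.
The 1/3 is divided into 4 equal shares of 1/12 among Sindre, Vidar, Liv, Ragna.
Sindre is living and takes 1/12.
Vidar predeceased; the 1/12 allotted to Vidar's branch passes to Vidar's issue by representation.
The 1/12 is divided into 3 equal shares of 1/36 among Asgeir, Oskar, Eirik.
Asgeir is living and takes 1/36.
Oskar is living and takes 1/36.
Eirik is living and takes 1/36.
Liv predeceased; the 1/12 allotted to Liv's branch passes to Liv's issue by representation.
The 1/12 is divided into 2 equal shares of 1/24 among Ingeborg, Solveig.
Ingeborg is living and takes 1/24.
Solveig predeceased; the 1/24 allotted to Solveig's branch passes to Solveig's issue by representation.
The 1/24 is divided into 2 equal shares of 1/48 among Hakon, Jorunn.
Hakon predeceased; the 1/48 allotted to Hakon's branch passes to Hakon's issue by representation.
The 1/48 is divided into 4 equal shares of 1/192 among Frida, Dagny, Hallvard, Trygve.
Frida is living and takes 1/192.
Dagny is living and takes 1/192.
Hallvard is living and takes 1/192.
Trygve is living and takes 1/192.
Jorunn is living and takes 1/48.
Ragna is living and takes 1/12.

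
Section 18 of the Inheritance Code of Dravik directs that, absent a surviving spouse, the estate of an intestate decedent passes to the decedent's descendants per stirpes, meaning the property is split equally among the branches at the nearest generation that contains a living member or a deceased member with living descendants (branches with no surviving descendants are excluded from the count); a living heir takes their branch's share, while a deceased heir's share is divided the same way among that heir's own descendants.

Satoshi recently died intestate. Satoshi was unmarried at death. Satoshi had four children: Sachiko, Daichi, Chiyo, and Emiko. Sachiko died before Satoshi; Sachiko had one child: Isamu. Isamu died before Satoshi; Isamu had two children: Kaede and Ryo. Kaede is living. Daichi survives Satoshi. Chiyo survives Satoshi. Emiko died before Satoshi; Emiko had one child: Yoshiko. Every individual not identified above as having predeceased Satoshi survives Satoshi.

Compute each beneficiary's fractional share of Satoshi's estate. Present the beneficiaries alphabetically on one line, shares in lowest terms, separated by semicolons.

There is no surviving spouse, so the entire estate passes to Satoshi's descendants per stirpes.
The estate is divided into 4 equal shares of 1/4 among Sachiko, Daichi, Chiyo, Emiko.
Sachiko predeceased; the 1/4 allotted to Sachiko's branch passes to Sachiko's issue by representation.
Isamu's line is the sole branch at this level, so the full 1/4 passes to Isamu's issue by representation.
The 1/4 is divided into 2 equal shares of 1/8 among Kaede, Ryo.
Kaede is living and takes 1/8.
Ryo is living and takes 1/8.
Daichi is living and takes 1/4.
Chiyo is living and takes 1/4.
Emiko predeceased; the 1/4 allotted to Emiko's branch passes to Emiko's issue by representation.
Yoshiko is the sole taker at this level and receives the full 1/4.

Chiyo 1/4; Daichi 1/4; Kaede 1/8; Ryo 1/8; Yoshiko 1/4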